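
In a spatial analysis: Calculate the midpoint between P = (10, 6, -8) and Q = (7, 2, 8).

M = ((x₁+x₂)/2, (y₁+y₂)/2, (z₁+z₂)/2)
  = ((10 + 7)/2, (6 + 2)/2, (-8 + 8)/2)
  = (17/2, 8/2, 0/2)
  = (8.5, 4, 0)

(8.5, 4, 0)


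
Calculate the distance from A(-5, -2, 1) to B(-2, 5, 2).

d = √[(x₂-x₁)² + (y₂-y₁)² + (z₂-z₁)²]
  = √[3² + 7² + 1²]
  = √[9 + 49 + 1]
  = √59
  ≈ 7.681

7.681


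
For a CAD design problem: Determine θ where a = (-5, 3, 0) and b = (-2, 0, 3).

a·b = (-5)·(-2) + 3·0 + 0·3 = 10 + 0 + 0 = 10
|a| = √((-5)² + 3² + 0²) = √34 ≈ 5.831
|b| = √((-2)² + 0² + 3²) = √13 ≈ 3.606
cos θ = (a·b)/(|a||b|) = 10/(5.831·3.606) ≈ 0.4757
θ = arccos(0.4757) ≈ 61.6°

61.6°


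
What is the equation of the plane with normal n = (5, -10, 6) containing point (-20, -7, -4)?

The plane through P with normal n = (a, b, c) satisfies n·(r - P) = 0,
i.e. ax + by + cz = a·x₀ + b·y₀ + c·z₀.
d = 5·(-20) + (-10)·(-7) + 6·(-4)
  = -100 + 70 - 24
  = -54
Equation: 5x - 10y + 6z = -54

5x - 10y + 6z = -54


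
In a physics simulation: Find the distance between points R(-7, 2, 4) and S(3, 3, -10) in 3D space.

d = √[(x₂-x₁)² + (y₂-y₁)² + (z₂-z₁)²]
  = √[10² + 1² + (-14)²]
  = √[100 + 1 + 196]
  = √297
  ≈ 17.23

17.23


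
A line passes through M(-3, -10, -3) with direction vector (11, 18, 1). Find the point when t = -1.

P(t) = M + t·d
  = (-3 + 11·(-1), -10 + 18·(-1), -3 + 1·(-1))
  = (-3 - 11, -10 - 18, -3 - 1)
  = (-14, -28, -4)

(-14, -28, -4)


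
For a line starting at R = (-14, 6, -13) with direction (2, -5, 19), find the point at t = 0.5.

P(t) = R + t·d
  = (-14 + 2·0.5, 6 + (-5)·0.5, -13 + 19·0.5)
  = (-14 + 1, 6 - 2.5, -13 + 9.5)
  = (-13, 3.5, -3.5)

(-13, 3.5, -3.5)


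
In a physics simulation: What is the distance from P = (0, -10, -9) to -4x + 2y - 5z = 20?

distance = |a·x₀ + b·y₀ + c·z₀ - d| / √(a² + b² + c²)
  = |(-4)·0 + 2·(-10) + (-5)·(-9) - 20| / √((-4)² + 2² + (-5)²)
  = |0 - 20 + 45 - 20| / √(16 + 4 + 25)
  = |5| / √45
  = 5 / 6.708
  ≈ 0.7454

0.7454


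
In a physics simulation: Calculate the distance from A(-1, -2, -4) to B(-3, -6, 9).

d = √[(x₂-x₁)² + (y₂-y₁)² + (z₂-z₁)²]
  = √[(-2)² + (-4)² + 13²]
  = √[4 + 16 + 169]
  = √189
  ≈ 13.75

13.75


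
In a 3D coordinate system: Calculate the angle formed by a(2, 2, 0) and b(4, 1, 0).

a·b = 2·4 + 2·1 + 0·0 = 8 + 2 + 0 = 10
|a| = √(2² + 2² + 0²) = √8 ≈ 2.828
|b| = √(4² + 1² + 0²) = √17 ≈ 4.123
cos θ = (a·b)/(|a||b|) = 10/(2.828·4.123) ≈ 0.8575
θ = arccos(0.8575) ≈ 30.96°

30.96°


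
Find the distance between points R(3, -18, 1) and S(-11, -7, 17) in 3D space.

d = √[(x₂-x₁)² + (y₂-y₁)² + (z₂-z₁)²]
  = √[(-14)² + 11² + 16²]
  = √[196 + 121 + 256]
  = √573
  ≈ 23.94

23.94


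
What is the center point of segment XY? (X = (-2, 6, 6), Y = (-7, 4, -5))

M = ((x₁+x₂)/2, (y₁+y₂)/2, (z₁+z₂)/2)
  = ((-2 - 7)/2, (6 + 4)/2, (6 - 5)/2)
  = (-9/2, 10/2, 1/2)
  = (-4.5, 5, 0.5)

(-4.5, 5, 0.5)


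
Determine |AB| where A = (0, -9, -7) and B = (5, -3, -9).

d = √[(x₂-x₁)² + (y₂-y₁)² + (z₂-z₁)²]
  = √[5² + 6² + (-2)²]
  = √[25 + 36 + 4]
  = √65
  ≈ 8.062

8.062


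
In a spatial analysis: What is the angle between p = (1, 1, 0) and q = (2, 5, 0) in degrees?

p·q = 1·2 + 1·5 + 0·0 = 2 + 5 + 0 = 7
|p| = √(1² + 1² + 0²) = √2 ≈ 1.414
|q| = √(2² + 5² + 0²) = √29 ≈ 5.385
cos θ = (p·q)/(|p||q|) = 7/(1.414·5.385) ≈ 0.9191
θ = arccos(0.9191) ≈ 23.2°

23.2°


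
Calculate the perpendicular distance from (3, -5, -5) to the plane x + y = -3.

distance = |a·x₀ + b·y₀ + c·z₀ - d| / √(a² + b² + c²)
  = |1·3 + 1·(-5) + 0·(-5) - (-3)| / √(1² + 1² + 0²)
  = |3 - 5 + 0 + 3| / √(1 + 1 + 0)
  = |1| / √2
  = 1 / 1.414
  ≈ 0.7071

0.7071


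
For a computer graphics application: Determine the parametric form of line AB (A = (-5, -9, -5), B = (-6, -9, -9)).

Direction vector d = B - A = (-6 + 5, -9 + 9, -9 + 5) = (-1, 0, -4)
Parametric form r = A + t·d:
x = -5 - t, y = -9, z = -5 - 4t

x = -5 - t, y = -9, z = -5 - 4t


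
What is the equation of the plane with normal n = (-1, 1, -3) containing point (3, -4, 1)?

The plane through P with normal n = (a, b, c) satisfies n·(r - P) = 0,
i.e. ax + by + cz = a·x₀ + b·y₀ + c·z₀.
d = (-1)·3 + 1·(-4) + (-3)·1
  = -3 - 4 - 3
  = -10
Equation: -x + y - 3z = -10

-x + y - 3z = -10


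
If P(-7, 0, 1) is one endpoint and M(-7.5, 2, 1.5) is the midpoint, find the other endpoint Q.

Q = 2M - P
  = (2·(-7.5) - (-7), 2·2 - 0, 2·1.5 - 1)
  = (-15 + 7, 4 + 0, 3 - 1)
  = (-8, 4, 2)

(-8, 4, 2)


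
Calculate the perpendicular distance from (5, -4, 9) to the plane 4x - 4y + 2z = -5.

distance = |a·x₀ + b·y₀ + c·z₀ - d| / √(a² + b² + c²)
  = |4·5 + (-4)·(-4) + 2·9 - (-5)| / √(4² + (-4)² + 2²)
  = |20 + 16 + 18 + 5| / √(16 + 16 + 4)
  = |59| / √36
  = 59 / 6
  ≈ 9.833

9.833


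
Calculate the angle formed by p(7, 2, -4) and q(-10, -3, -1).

p·q = 7·(-10) + 2·(-3) + (-4)·(-1) = -70 - 6 + 4 = -72
|p| = √(7² + 2² + (-4)²) = √69 ≈ 8.307
|q| = √((-10)² + (-3)² + (-1)²) = √110 ≈ 10.49
cos θ = (p·q)/(|p||q|) = -72/(8.307·10.49) ≈ -0.8264
θ = arccos(-0.8264) ≈ 145.7°

145.7°


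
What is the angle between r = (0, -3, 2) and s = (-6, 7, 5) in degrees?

r·s = 0·(-6) + (-3)·7 + 2·5 = 0 - 21 + 10 = -11
|r| = √(0² + (-3)² + 2²) = √13 ≈ 3.606
|s| = √((-6)² + 7² + 5²) = √110 ≈ 10.49
cos θ = (r·s)/(|r||s|) = -11/(3.606·10.49) ≈ -0.2909
θ = arccos(-0.2909) ≈ 106.9°

106.9°


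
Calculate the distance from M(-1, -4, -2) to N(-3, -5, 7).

d = √[(x₂-x₁)² + (y₂-y₁)² + (z₂-z₁)²]
  = √[(-2)² + (-1)² + 9²]
  = √[4 + 1 + 81]
  = √86
  ≈ 9.274

9.274


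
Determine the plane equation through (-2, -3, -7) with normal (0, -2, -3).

The plane through P with normal n = (a, b, c) satisfies n·(r - P) = 0,
i.e. ax + by + cz = a·x₀ + b·y₀ + c·z₀.
d = 0·(-2) + (-2)·(-3) + (-3)·(-7)
  = 0 + 6 + 21
  = 27
Equation: -2y - 3z = 27

-2y - 3z = 27


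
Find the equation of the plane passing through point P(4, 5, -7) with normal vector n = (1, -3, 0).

The plane through P with normal n = (a, b, c) satisfies n·(r - P) = 0,
i.e. ax + by + cz = a·x₀ + b·y₀ + c·z₀.
d = 1·4 + (-3)·5 + 0·(-7)
  = 4 - 15 + 0
  = -11
Equation: x - 3y = -11

x - 3y = -11


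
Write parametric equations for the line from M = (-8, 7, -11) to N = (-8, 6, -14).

Direction vector d = N - M = (-8 + 8, 6 - 7, -14 + 11) = (0, -1, -3)
Parametric form r = M + t·d:
x = -8, y = 7 - t, z = -11 - 3t

x = -8, y = 7 - t, z = -11 - 3t


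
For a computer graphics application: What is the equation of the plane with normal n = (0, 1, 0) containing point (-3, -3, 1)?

The plane through P with normal n = (a, b, c) satisfies n·(r - P) = 0,
i.e. ax + by + cz = a·x₀ + b·y₀ + c·z₀.
d = 0·(-3) + 1·(-3) + 0·1
  = 0 - 3 + 0
  = -3
Equation: y = -3

y = -3


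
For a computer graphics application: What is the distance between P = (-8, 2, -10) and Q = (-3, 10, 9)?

d = √[(x₂-x₁)² + (y₂-y₁)² + (z₂-z₁)²]
  = √[5² + 8² + 19²]
  = √[25 + 64 + 361]
  = √450
  ≈ 21.21

21.21


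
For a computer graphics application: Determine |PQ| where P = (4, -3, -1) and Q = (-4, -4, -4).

d = √[(x₂-x₁)² + (y₂-y₁)² + (z₂-z₁)²]
  = √[(-8)² + (-1)² + (-3)²]
  = √[64 + 1 + 9]
  = √74
  ≈ 8.602

8.602


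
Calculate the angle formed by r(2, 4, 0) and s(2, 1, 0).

r·s = 2·2 + 4·1 + 0·0 = 4 + 4 + 0 = 8
|r| = √(2² + 4² + 0²) = √20 ≈ 4.472
|s| = √(2² + 1² + 0²) = √5 ≈ 2.236
cos θ = (r·s)/(|r||s|) = 8/(4.472·2.236) ≈ 0.8
θ = arccos(0.8) ≈ 36.87°

36.87°


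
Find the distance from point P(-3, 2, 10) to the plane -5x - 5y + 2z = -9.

distance = |a·x₀ + b·y₀ + c·z₀ - d| / √(a² + b² + c²)
  = |(-5)·(-3) + (-5)·2 + 2·10 - (-9)| / √((-5)² + (-5)² + 2²)
  = |15 - 10 + 20 + 9| / √(25 + 25 + 4)
  = |34| / √54
  = 34 / 7.348
  ≈ 4.627

4.627


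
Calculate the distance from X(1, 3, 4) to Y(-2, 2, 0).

d = √[(x₂-x₁)² + (y₂-y₁)² + (z₂-z₁)²]
  = √[(-3)² + (-1)² + (-4)²]
  = √[9 + 1 + 16]
  = √26
  ≈ 5.099

5.099


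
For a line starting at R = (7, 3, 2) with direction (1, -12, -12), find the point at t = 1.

P(t) = R + t·d
  = (7 + 1·1, 3 + (-12)·1, 2 + (-12)·1)
  = (7 + 1, 3 - 12, 2 - 12)
  = (8, -9, -10)

(8, -9, -10)


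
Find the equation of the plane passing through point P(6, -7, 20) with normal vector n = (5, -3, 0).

The plane through P with normal n = (a, b, c) satisfies n·(r - P) = 0,
i.e. ax + by + cz = a·x₀ + b·y₀ + c·z₀.
d = 5·6 + (-3)·(-7) + 0·20
  = 30 + 21 + 0
  = 51
Equation: 5x - 3y = 51

5x - 3y = 51


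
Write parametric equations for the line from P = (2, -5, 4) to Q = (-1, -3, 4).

Direction vector d = Q - P = (-1 - 2, -3 + 5, 4 - 4) = (-3, 2, 0)
Parametric form r = P + t·d:
x = 2 - 3t, y = -5 + 2t, z = 4

x = 2 - 3t, y = -5 + 2t, z = 4


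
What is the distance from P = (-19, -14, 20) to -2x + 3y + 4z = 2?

distance = |a·x₀ + b·y₀ + c·z₀ - d| / √(a² + b² + c²)
  = |(-2)·(-19) + 3·(-14) + 4·20 - 2| / √((-2)² + 3² + 4²)
  = |38 - 42 + 80 - 2| / √(4 + 9 + 16)
  = |74| / √29
  = 74 / 5.385
  ≈ 13.74

13.74


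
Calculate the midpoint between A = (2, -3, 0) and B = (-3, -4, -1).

M = ((x₁+x₂)/2, (y₁+y₂)/2, (z₁+z₂)/2)
  = ((2 - 3)/2, (-3 - 4)/2, (0 - 1)/2)
  = (-1/2, -7/2, -1/2)
  = (-0.5, -3.5, -0.5)

(-0.5, -3.5, -0.5)


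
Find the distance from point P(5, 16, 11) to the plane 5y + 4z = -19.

distance = |a·x₀ + b·y₀ + c·z₀ - d| / √(a² + b² + c²)
  = |0·5 + 5·16 + 4·11 - (-19)| / √(0² + 5² + 4²)
  = |0 + 80 + 44 + 19| / √(0 + 25 + 16)
  = |143| / √41
  = 143 / 6.403
  ≈ 22.33

22.33


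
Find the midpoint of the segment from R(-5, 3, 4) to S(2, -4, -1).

M = ((x₁+x₂)/2, (y₁+y₂)/2, (z₁+z₂)/2)
  = ((-5 + 2)/2, (3 - 4)/2, (4 - 1)/2)
  = (-3/2, -1/2, 3/2)
  = (-1.5, -0.5, 1.5)

(-1.5, -0.5, 1.5)


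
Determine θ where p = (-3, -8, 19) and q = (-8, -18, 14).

p·q = (-3)·(-8) + (-8)·(-18) + 19·14 = 24 + 144 + 266 = 434
|p| = √((-3)² + (-8)² + 19²) = √434 ≈ 20.83
|q| = √((-8)² + (-18)² + 14²) = √584 ≈ 24.17
cos θ = (p·q)/(|p||q|) = 434/(20.83·24.17) ≈ 0.8621
θ = arccos(0.8621) ≈ 30.45°

30.45°


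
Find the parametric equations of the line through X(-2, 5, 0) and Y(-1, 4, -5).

Direction vector d = Y - X = (-1 + 2, 4 - 5, -5 + 0) = (1, -1, -5)
Parametric form r = X + t·d:
x = -2 + t, y = 5 - t, z = 0 - 5t

x = -2 + t, y = 5 - t, z = 0 - 5t


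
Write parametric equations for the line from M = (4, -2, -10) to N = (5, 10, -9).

Direction vector d = N - M = (5 - 4, 10 + 2, -9 + 10) = (1, 12, 1)
Parametric form r = M + t·d:
x = 4 + t, y = -2 + 12t, z = -10 + t

x = 4 + t, y = -2 + 12t, z = -10 + t


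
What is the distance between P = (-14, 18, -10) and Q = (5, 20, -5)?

d = √[(x₂-x₁)² + (y₂-y₁)² + (z₂-z₁)²]
  = √[19² + 2² + 5²]
  = √[361 + 4 + 25]
  = √390
  ≈ 19.75

19.75


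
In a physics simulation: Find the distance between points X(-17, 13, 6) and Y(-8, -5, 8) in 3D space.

d = √[(x₂-x₁)² + (y₂-y₁)² + (z₂-z₁)²]
  = √[9² + (-18)² + 2²]
  = √[81 + 324 + 4]
  = √409
  ≈ 20.22

20.22


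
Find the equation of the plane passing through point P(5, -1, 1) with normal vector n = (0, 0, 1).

The plane through P with normal n = (a, b, c) satisfies n·(r - P) = 0,
i.e. ax + by + cz = a·x₀ + b·y₀ + c·z₀.
d = 0·5 + 0·(-1) + 1·1
  = 0 + 0 + 1
  = 1
Equation: z = 1

z = 1


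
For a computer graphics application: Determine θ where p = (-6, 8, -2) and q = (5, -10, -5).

p·q = (-6)·5 + 8·(-10) + (-2)·(-5) = -30 - 80 + 10 = -100
|p| = √((-6)² + 8² + (-2)²) = √104 ≈ 10.2
|q| = √(5² + (-10)² + (-5)²) = √150 ≈ 12.25
cos θ = (p·q)/(|p||q|) = -100/(10.2·12.25) ≈ -0.8006
θ = arccos(-0.8006) ≈ 143.2°

143.2°


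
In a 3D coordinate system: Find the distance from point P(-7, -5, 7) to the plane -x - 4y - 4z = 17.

distance = |a·x₀ + b·y₀ + c·z₀ - d| / √(a² + b² + c²)
  = |(-1)·(-7) + (-4)·(-5) + (-4)·7 - 17| / √((-1)² + (-4)² + (-4)²)
  = |7 + 20 - 28 - 17| / √(1 + 16 + 16)
  = |-18| / √33
  = 18 / 5.745
  ≈ 3.133

3.133


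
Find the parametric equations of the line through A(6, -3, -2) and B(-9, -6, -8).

Direction vector d = B - A = (-9 - 6, -6 + 3, -8 + 2) = (-15, -3, -6)
Parametric form r = A + t·d:
x = 6 - 15t, y = -3 - 3t, z = -2 - 6t

x = 6 - 15t, y = -3 - 3t, z = -2 - 6t


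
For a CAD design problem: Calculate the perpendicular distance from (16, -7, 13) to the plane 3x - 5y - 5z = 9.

distance = |a·x₀ + b·y₀ + c·z₀ - d| / √(a² + b² + c²)
  = |3·16 + (-5)·(-7) + (-5)·13 - 9| / √(3² + (-5)² + (-5)²)
  = |48 + 35 - 65 - 9| / √(9 + 25 + 25)
  = |9| / √59
  = 9 / 7.681
  ≈ 1.172

1.172


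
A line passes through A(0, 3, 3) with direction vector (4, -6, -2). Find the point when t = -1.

P(t) = A + t·d
  = (0 + 4·(-1), 3 + (-6)·(-1), 3 + (-2)·(-1))
  = (0 - 4, 3 + 6, 3 + 2)
  = (-4, 9, 5)

(-4, 9, 5)


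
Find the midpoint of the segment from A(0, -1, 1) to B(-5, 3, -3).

M = ((x₁+x₂)/2, (y₁+y₂)/2, (z₁+z₂)/2)
  = ((0 - 5)/2, (-1 + 3)/2, (1 - 3)/2)
  = (-5/2, 2/2, -2/2)
  = (-2.5, 1, -1)

(-2.5, 1, -1)


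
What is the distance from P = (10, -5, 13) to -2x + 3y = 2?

distance = |a·x₀ + b·y₀ + c·z₀ - d| / √(a² + b² + c²)
  = |(-2)·10 + 3·(-5) + 0·13 - 2| / √((-2)² + 3² + 0²)
  = |-20 - 15 + 0 - 2| / √(4 + 9 + 0)
  = |-37| / √13
  = 37 / 3.606
  ≈ 10.26

10.26


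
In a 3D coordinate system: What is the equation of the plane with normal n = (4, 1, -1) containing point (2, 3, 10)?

The plane through P with normal n = (a, b, c) satisfies n·(r - P) = 0,
i.e. ax + by + cz = a·x₀ + b·y₀ + c·z₀.
d = 4·2 + 1·3 + (-1)·10
  = 8 + 3 - 10
  = 1
Equation: 4x + y - z = 1

4x + y - z = 1


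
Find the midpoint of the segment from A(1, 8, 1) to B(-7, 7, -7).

M = ((x₁+x₂)/2, (y₁+y₂)/2, (z₁+z₂)/2)
  = ((1 - 7)/2, (8 + 7)/2, (1 - 7)/2)
  = (-6/2, 15/2, -6/2)
  = (-3, 7.5, -3)

(-3, 7.5, -3)


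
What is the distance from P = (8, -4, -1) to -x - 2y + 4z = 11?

distance = |a·x₀ + b·y₀ + c·z₀ - d| / √(a² + b² + c²)
  = |(-1)·8 + (-2)·(-4) + 4·(-1) - 11| / √((-1)² + (-2)² + 4²)
  = |-8 + 8 - 4 - 11| / √(1 + 4 + 16)
  = |-15| / √21
  = 15 / 4.583
  ≈ 3.273

3.273


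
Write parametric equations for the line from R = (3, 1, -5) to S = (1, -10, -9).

Direction vector d = S - R = (1 - 3, -10 - 1, -9 + 5) = (-2, -11, -4)
Parametric form r = R + t·d:
x = 3 - 2t, y = 1 - 11t, z = -5 - 4t

x = 3 - 2t, y = 1 - 11t, z = -5 - 4t


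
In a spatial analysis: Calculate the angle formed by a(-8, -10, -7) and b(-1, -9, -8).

a·b = (-8)·(-1) + (-10)·(-9) + (-7)·(-8) = 8 + 90 + 56 = 154
|a| = √((-8)² + (-10)² + (-7)²) = √213 ≈ 14.59
|b| = √((-1)² + (-9)² + (-8)²) = √146 ≈ 12.08
cos θ = (a·b)/(|a||b|) = 154/(14.59·12.08) ≈ 0.8733
θ = arccos(0.8733) ≈ 29.16°

29.16°


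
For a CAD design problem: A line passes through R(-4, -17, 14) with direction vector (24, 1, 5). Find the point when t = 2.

P(t) = R + t·d
  = (-4 + 24·2, -17 + 1·2, 14 + 5·2)
  = (-4 + 48, -17 + 2, 14 + 10)
  = (44, -15, 24)

(44, -15, 24)


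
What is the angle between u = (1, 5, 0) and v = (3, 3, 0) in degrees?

u·v = 1·3 + 5·3 + 0·0 = 3 + 15 + 0 = 18
|u| = √(1² + 5² + 0²) = √26 ≈ 5.099
|v| = √(3² + 3² + 0²) = √18 ≈ 4.243
cos θ = (u·v)/(|u||v|) = 18/(5.099·4.243) ≈ 0.8321
θ = arccos(0.8321) ≈ 33.69°

33.69°


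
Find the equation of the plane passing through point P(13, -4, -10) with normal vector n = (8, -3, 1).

The plane through P with normal n = (a, b, c) satisfies n·(r - P) = 0,
i.e. ax + by + cz = a·x₀ + b·y₀ + c·z₀.
d = 8·13 + (-3)·(-4) + 1·(-10)
  = 104 + 12 - 10
  = 106
Equation: 8x - 3y + z = 106

8x - 3y + z = 106


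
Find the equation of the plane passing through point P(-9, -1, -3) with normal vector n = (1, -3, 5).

The plane through P with normal n = (a, b, c) satisfies n·(r - P) = 0,
i.e. ax + by + cz = a·x₀ + b·y₀ + c·z₀.
d = 1·(-9) + (-3)·(-1) + 5·(-3)
  = -9 + 3 - 15
  = -21
Equation: x - 3y + 5z = -21

x - 3y + 5z = -21


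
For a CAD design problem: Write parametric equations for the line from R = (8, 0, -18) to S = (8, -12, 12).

Direction vector d = S - R = (8 - 8, -12 + 0, 12 + 18) = (0, -12, 30)
Parametric form r = R + t·d:
x = 8, y = 0 - 12t, z = -18 + 30t

x = 8, y = 0 - 12t, z = -18 + 30t


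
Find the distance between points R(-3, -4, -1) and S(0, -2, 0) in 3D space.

d = √[(x₂-x₁)² + (y₂-y₁)² + (z₂-z₁)²]
  = √[3² + 2² + 1²]
  = √[9 + 4 + 1]
  = √14
  ≈ 3.742

3.742


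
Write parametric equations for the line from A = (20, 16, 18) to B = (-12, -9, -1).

Direction vector d = B - A = (-12 - 20, -9 - 16, -1 - 18) = (-32, -25, -19)
Parametric form r = A + t·d:
x = 20 - 32t, y = 16 - 25t, z = 18 - 19t

x = 20 - 32t, y = 16 - 25t, z = 18 - 19t


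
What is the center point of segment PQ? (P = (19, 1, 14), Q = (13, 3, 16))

M = ((x₁+x₂)/2, (y₁+y₂)/2, (z₁+z₂)/2)
  = ((19 + 13)/2, (1 + 3)/2, (14 + 16)/2)
  = (32/2, 4/2, 30/2)
  = (16, 2, 15)

(16, 2, 15)


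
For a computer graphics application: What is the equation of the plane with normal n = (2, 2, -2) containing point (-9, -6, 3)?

The plane through P with normal n = (a, b, c) satisfies n·(r - P) = 0,
i.e. ax + by + cz = a·x₀ + b·y₀ + c·z₀.
d = 2·(-9) + 2·(-6) + (-2)·3
  = -18 - 12 - 6
  = -36
Equation: 2x + 2y - 2z = -36

2x + 2y - 2z = -36


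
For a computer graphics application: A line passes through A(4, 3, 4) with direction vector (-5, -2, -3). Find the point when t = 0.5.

P(t) = A + t·d
  = (4 + (-5)·0.5, 3 + (-2)·0.5, 4 + (-3)·0.5)
  = (4 - 2.5, 3 - 1, 4 - 1.5)
  = (1.5, 2, 2.5)

(1.5, 2, 2.5)


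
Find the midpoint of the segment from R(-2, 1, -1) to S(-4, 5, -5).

M = ((x₁+x₂)/2, (y₁+y₂)/2, (z₁+z₂)/2)
  = ((-2 - 4)/2, (1 + 5)/2, (-1 - 5)/2)
  = (-6/2, 6/2, -6/2)
  = (-3, 3, -3)

(-3, 3, -3)


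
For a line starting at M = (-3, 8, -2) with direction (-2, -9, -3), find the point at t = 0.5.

P(t) = M + t·d
  = (-3 + (-2)·0.5, 8 + (-9)·0.5, -2 + (-3)·0.5)
  = (-3 - 1, 8 - 4.5, -2 - 1.5)
  = (-4, 3.5, -3.5)

(-4, 3.5, -3.5)


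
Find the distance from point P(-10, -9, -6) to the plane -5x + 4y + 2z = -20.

distance = |a·x₀ + b·y₀ + c·z₀ - d| / √(a² + b² + c²)
  = |(-5)·(-10) + 4·(-9) + 2·(-6) - (-20)| / √((-5)² + 4² + 2²)
  = |50 - 36 - 12 + 20| / √(25 + 16 + 4)
  = |22| / √45
  = 22 / 6.708
  ≈ 3.28

3.28


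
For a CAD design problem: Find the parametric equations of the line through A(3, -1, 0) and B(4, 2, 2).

Direction vector d = B - A = (4 - 3, 2 + 1, 2 + 0) = (1, 3, 2)
Parametric form r = A + t·d:
x = 3 + t, y = -1 + 3t, z = 0 + 2t

x = 3 + t, y = -1 + 3t, z = 0 + 2t


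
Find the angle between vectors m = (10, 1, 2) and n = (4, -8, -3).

m·n = 10·4 + 1·(-8) + 2·(-3) = 40 - 8 - 6 = 26
|m| = √(10² + 1² + 2²) = √105 ≈ 10.25
|n| = √(4² + (-8)² + (-3)²) = √89 ≈ 9.434
cos θ = (m·n)/(|m||n|) = 26/(10.25·9.434) ≈ 0.269
θ = arccos(0.269) ≈ 74.4°

74.4°


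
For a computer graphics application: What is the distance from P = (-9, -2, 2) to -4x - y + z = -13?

distance = |a·x₀ + b·y₀ + c·z₀ - d| / √(a² + b² + c²)
  = |(-4)·(-9) + (-1)·(-2) + 1·2 - (-13)| / √((-4)² + (-1)² + 1²)
  = |36 + 2 + 2 + 13| / √(16 + 1 + 1)
  = |53| / √18
  = 53 / 4.243
  ≈ 12.49

12.49


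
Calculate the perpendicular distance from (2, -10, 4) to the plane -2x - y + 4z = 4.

distance = |a·x₀ + b·y₀ + c·z₀ - d| / √(a² + b² + c²)
  = |(-2)·2 + (-1)·(-10) + 4·4 - 4| / √((-2)² + (-1)² + 4²)
  = |-4 + 10 + 16 - 4| / √(4 + 1 + 16)
  = |18| / √21
  = 18 / 4.583
  ≈ 3.928

3.928


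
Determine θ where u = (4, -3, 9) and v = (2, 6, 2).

u·v = 4·2 + (-3)·6 + 9·2 = 8 - 18 + 18 = 8
|u| = √(4² + (-3)² + 9²) = √106 ≈ 10.3
|v| = √(2² + 6² + 2²) = √44 ≈ 6.633
cos θ = (u·v)/(|u||v|) = 8/(10.3·6.633) ≈ 0.1171
θ = arccos(0.1171) ≈ 83.27°

83.27°


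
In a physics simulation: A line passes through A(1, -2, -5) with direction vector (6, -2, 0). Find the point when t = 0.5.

P(t) = A + t·d
  = (1 + 6·0.5, -2 + (-2)·0.5, -5 + 0·0.5)
  = (1 + 3, -2 - 1, -5 + 0)
  = (4, -3, -5)

(4, -3, -5)


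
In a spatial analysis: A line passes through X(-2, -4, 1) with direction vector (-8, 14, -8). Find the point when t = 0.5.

P(t) = X + t·d
  = (-2 + (-8)·0.5, -4 + 14·0.5, 1 + (-8)·0.5)
  = (-2 - 4, -4 + 7, 1 - 4)
  = (-6, 3, -3)

(-6, 3, -3)


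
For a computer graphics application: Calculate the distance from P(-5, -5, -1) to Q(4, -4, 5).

d = √[(x₂-x₁)² + (y₂-y₁)² + (z₂-z₁)²]
  = √[9² + 1² + 6²]
  = √[81 + 1 + 36]
  = √118
  ≈ 10.86

10.86


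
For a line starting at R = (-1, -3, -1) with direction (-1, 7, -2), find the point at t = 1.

P(t) = R + t·d
  = (-1 + (-1)·1, -3 + 7·1, -1 + (-2)·1)
  = (-1 - 1, -3 + 7, -1 - 2)
  = (-2, 4, -3)

(-2, 4, -3)


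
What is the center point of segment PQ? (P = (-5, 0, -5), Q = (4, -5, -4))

M = ((x₁+x₂)/2, (y₁+y₂)/2, (z₁+z₂)/2)
  = ((-5 + 4)/2, (0 - 5)/2, (-5 - 4)/2)
  = (-1/2, -5/2, -9/2)
  = (-0.5, -2.5, -4.5)

(-0.5, -2.5, -4.5)


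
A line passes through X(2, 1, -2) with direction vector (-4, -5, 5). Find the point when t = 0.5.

P(t) = X + t·d
  = (2 + (-4)·0.5, 1 + (-5)·0.5, -2 + 5·0.5)
  = (2 - 2, 1 - 2.5, -2 + 2.5)
  = (0, -1.5, 0.5)

(0, -1.5, 0.5)


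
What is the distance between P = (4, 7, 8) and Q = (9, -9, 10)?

d = √[(x₂-x₁)² + (y₂-y₁)² + (z₂-z₁)²]
  = √[5² + (-16)² + 2²]
  = √[25 + 256 + 4]
  = √285
  ≈ 16.88

16.88


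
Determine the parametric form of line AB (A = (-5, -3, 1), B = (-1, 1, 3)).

Direction vector d = B - A = (-1 + 5, 1 + 3, 3 - 1) = (4, 4, 2)
Parametric form r = A + t·d:
x = -5 + 4t, y = -3 + 4t, z = 1 + 2t

x = -5 + 4t, y = -3 + 4t, z = 1 + 2t


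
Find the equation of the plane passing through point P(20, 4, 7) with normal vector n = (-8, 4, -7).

The plane through P with normal n = (a, b, c) satisfies n·(r - P) = 0,
i.e. ax + by + cz = a·x₀ + b·y₀ + c·z₀.
d = (-8)·20 + 4·4 + (-7)·7
  = -160 + 16 - 49
  = -193
Equation: -8x + 4y - 7z = -193

-8x + 4y - 7z = -193


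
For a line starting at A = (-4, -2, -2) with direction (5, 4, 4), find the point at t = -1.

P(t) = A + t·d
  = (-4 + 5·(-1), -2 + 4·(-1), -2 + 4·(-1))
  = (-4 - 5, -2 - 4, -2 - 4)
  = (-9, -6, -6)

(-9, -6, -6)


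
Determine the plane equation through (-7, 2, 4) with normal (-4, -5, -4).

The plane through P with normal n = (a, b, c) satisfies n·(r - P) = 0,
i.e. ax + by + cz = a·x₀ + b·y₀ + c·z₀.
d = (-4)·(-7) + (-5)·2 + (-4)·4
  = 28 - 10 - 16
  = 2
Equation: -4x - 5y - 4z = 2

-4x - 5y - 4z = 2


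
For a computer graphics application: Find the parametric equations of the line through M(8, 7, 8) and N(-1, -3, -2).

Direction vector d = N - M = (-1 - 8, -3 - 7, -2 - 8) = (-9, -10, -10)
Parametric form r = M + t·d:
x = 8 - 9t, y = 7 - 10t, z = 8 - 10t

x = 8 - 9t, y = 7 - 10t, z = 8 - 10t


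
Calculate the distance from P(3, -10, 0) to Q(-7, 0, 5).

d = √[(x₂-x₁)² + (y₂-y₁)² + (z₂-z₁)²]
  = √[(-10)² + 10² + 5²]
  = √[100 + 100 + 25]
  = √225
  ≈ 15

15


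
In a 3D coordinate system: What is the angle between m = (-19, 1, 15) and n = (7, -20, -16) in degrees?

m·n = (-19)·7 + 1·(-20) + 15·(-16) = -133 - 20 - 240 = -393
|m| = √((-19)² + 1² + 15²) = √587 ≈ 24.23
|n| = √(7² + (-20)² + (-16)²) = √705 ≈ 26.55
cos θ = (m·n)/(|m||n|) = -393/(24.23·26.55) ≈ -0.6109
θ = arccos(-0.6109) ≈ 127.7°

127.7°


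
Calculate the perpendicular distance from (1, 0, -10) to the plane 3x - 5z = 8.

distance = |a·x₀ + b·y₀ + c·z₀ - d| / √(a² + b² + c²)
  = |3·1 + 0·0 + (-5)·(-10) - 8| / √(3² + 0² + (-5)²)
  = |3 + 0 + 50 - 8| / √(9 + 0 + 25)
  = |45| / √34
  = 45 / 5.831
  ≈ 7.717

7.717


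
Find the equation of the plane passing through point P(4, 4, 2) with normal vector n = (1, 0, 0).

The plane through P with normal n = (a, b, c) satisfies n·(r - P) = 0,
i.e. ax + by + cz = a·x₀ + b·y₀ + c·z₀.
d = 1·4 + 0·4 + 0·2
  = 4 + 0 + 0
  = 4
Equation: x = 4

x = 4


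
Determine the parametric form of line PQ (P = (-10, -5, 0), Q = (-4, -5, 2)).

Direction vector d = Q - P = (-4 + 10, -5 + 5, 2 + 0) = (6, 0, 2)
Parametric form r = P + t·d:
x = -10 + 6t, y = -5, z = 0 + 2t

x = -10 + 6t, y = -5, z = 0 + 2t


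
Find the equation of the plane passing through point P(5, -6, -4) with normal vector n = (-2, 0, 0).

The plane through P with normal n = (a, b, c) satisfies n·(r - P) = 0,
i.e. ax + by + cz = a·x₀ + b·y₀ + c·z₀.
d = (-2)·5 + 0·(-6) + 0·(-4)
  = -10 + 0 + 0
  = -10
Equation: -2x = -10

-2x = -10


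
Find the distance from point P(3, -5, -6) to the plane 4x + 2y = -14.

distance = |a·x₀ + b·y₀ + c·z₀ - d| / √(a² + b² + c²)
  = |4·3 + 2·(-5) + 0·(-6) - (-14)| / √(4² + 2² + 0²)
  = |12 - 10 + 0 + 14| / √(16 + 4 + 0)
  = |16| / √20
  = 16 / 4.472
  ≈ 3.578

3.578


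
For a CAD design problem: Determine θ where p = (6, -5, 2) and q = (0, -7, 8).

p·q = 6·0 + (-5)·(-7) + 2·8 = 0 + 35 + 16 = 51
|p| = √(6² + (-5)² + 2²) = √65 ≈ 8.062
|q| = √(0² + (-7)² + 8²) = √113 ≈ 10.63
cos θ = (p·q)/(|p||q|) = 51/(8.062·10.63) ≈ 0.5951
θ = arccos(0.5951) ≈ 53.48°

53.48°


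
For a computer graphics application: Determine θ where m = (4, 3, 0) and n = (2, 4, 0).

m·n = 4·2 + 3·4 + 0·0 = 8 + 12 + 0 = 20
|m| = √(4² + 3² + 0²) = √25 ≈ 5
|n| = √(2² + 4² + 0²) = √20 ≈ 4.472
cos θ = (m·n)/(|m||n|) = 20/(5·4.472) ≈ 0.8944
θ = arccos(0.8944) ≈ 26.57°

26.57°


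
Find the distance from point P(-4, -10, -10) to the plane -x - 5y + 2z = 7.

distance = |a·x₀ + b·y₀ + c·z₀ - d| / √(a² + b² + c²)
  = |(-1)·(-4) + (-5)·(-10) + 2·(-10) - 7| / √((-1)² + (-5)² + 2²)
  = |4 + 50 - 20 - 7| / √(1 + 25 + 4)
  = |27| / √30
  = 27 / 5.477
  ≈ 4.93

4.93


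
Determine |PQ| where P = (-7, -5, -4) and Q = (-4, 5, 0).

d = √[(x₂-x₁)² + (y₂-y₁)² + (z₂-z₁)²]
  = √[3² + 10² + 4²]
  = √[9 + 100 + 16]
  = √125
  ≈ 11.18

11.18


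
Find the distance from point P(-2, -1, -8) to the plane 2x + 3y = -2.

distance = |a·x₀ + b·y₀ + c·z₀ - d| / √(a² + b² + c²)
  = |2·(-2) + 3·(-1) + 0·(-8) - (-2)| / √(2² + 3² + 0²)
  = |-4 - 3 + 0 + 2| / √(4 + 9 + 0)
  = |-5| / √13
  = 5 / 3.606
  ≈ 1.387

1.387


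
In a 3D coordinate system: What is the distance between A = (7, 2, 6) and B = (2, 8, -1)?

d = √[(x₂-x₁)² + (y₂-y₁)² + (z₂-z₁)²]
  = √[(-5)² + 6² + (-7)²]
  = √[25 + 36 + 49]
  = √110
  ≈ 10.49

10.49


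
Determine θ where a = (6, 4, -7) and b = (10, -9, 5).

a·b = 6·10 + 4·(-9) + (-7)·5 = 60 - 36 - 35 = -11
|a| = √(6² + 4² + (-7)²) = √101 ≈ 10.05
|b| = √(10² + (-9)² + 5²) = √206 ≈ 14.35
cos θ = (a·b)/(|a||b|) = -11/(10.05·14.35) ≈ -0.07626
θ = arccos(-0.07626) ≈ 94.37°

94.37°


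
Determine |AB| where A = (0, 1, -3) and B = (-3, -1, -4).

d = √[(x₂-x₁)² + (y₂-y₁)² + (z₂-z₁)²]
  = √[(-3)² + (-2)² + (-1)²]
  = √[9 + 4 + 1]
  = √14
  ≈ 3.742

3.742


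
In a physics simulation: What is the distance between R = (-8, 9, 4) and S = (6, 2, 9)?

d = √[(x₂-x₁)² + (y₂-y₁)² + (z₂-z₁)²]
  = √[14² + (-7)² + 5²]
  = √[196 + 49 + 25]
  = √270
  ≈ 16.43

16.43


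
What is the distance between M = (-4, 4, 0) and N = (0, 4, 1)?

d = √[(x₂-x₁)² + (y₂-y₁)² + (z₂-z₁)²]
  = √[4² + 0² + 1²]
  = √[16 + 0 + 1]
  = √17
  ≈ 4.123

4.123


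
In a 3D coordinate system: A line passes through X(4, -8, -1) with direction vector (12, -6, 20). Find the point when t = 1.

P(t) = X + t·d
  = (4 + 12·1, -8 + (-6)·1, -1 + 20·1)
  = (4 + 12, -8 - 6, -1 + 20)
  = (16, -14, 19)

(16, -14, 19)


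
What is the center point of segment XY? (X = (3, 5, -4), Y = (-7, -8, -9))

M = ((x₁+x₂)/2, (y₁+y₂)/2, (z₁+z₂)/2)
  = ((3 - 7)/2, (5 - 8)/2, (-4 - 9)/2)
  = (-4/2, -3/2, -13/2)
  = (-2, -1.5, -6.5)

(-2, -1.5, -6.5)


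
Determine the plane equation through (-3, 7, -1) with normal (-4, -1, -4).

The plane through P with normal n = (a, b, c) satisfies n·(r - P) = 0,
i.e. ax + by + cz = a·x₀ + b·y₀ + c·z₀.
d = (-4)·(-3) + (-1)·7 + (-4)·(-1)
  = 12 - 7 + 4
  = 9
Equation: -4x - y - 4z = 9

-4x - y - 4z = 9


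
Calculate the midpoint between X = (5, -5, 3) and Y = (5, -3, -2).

M = ((x₁+x₂)/2, (y₁+y₂)/2, (z₁+z₂)/2)
  = ((5 + 5)/2, (-5 - 3)/2, (3 - 2)/2)
  = (10/2, -8/2, 1/2)
  = (5, -4, 0.5)

(5, -4, 0.5)


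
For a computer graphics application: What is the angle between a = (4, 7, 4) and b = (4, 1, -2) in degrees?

a·b = 4·4 + 7·1 + 4·(-2) = 16 + 7 - 8 = 15
|a| = √(4² + 7² + 4²) = √81 ≈ 9
|b| = √(4² + 1² + (-2)²) = √21 ≈ 4.583
cos θ = (a·b)/(|a||b|) = 15/(9·4.583) ≈ 0.3637
θ = arccos(0.3637) ≈ 68.67°

68.67°


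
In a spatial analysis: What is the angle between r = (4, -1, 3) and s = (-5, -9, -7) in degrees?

r·s = 4·(-5) + (-1)·(-9) + 3·(-7) = -20 + 9 - 21 = -32
|r| = √(4² + (-1)² + 3²) = √26 ≈ 5.099
|s| = √((-5)² + (-9)² + (-7)²) = √155 ≈ 12.45
cos θ = (r·s)/(|r||s|) = -32/(5.099·12.45) ≈ -0.5041
θ = arccos(-0.5041) ≈ 120.3°

120.3°


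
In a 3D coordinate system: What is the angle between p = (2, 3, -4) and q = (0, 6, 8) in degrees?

p·q = 2·0 + 3·6 + (-4)·8 = 0 + 18 - 32 = -14
|p| = √(2² + 3² + (-4)²) = √29 ≈ 5.385
|q| = √(0² + 6² + 8²) = √100 ≈ 10
cos θ = (p·q)/(|p||q|) = -14/(5.385·10) ≈ -0.26
θ = arccos(-0.26) ≈ 105.1°

105.1°


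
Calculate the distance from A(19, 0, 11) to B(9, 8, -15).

d = √[(x₂-x₁)² + (y₂-y₁)² + (z₂-z₁)²]
  = √[(-10)² + 8² + (-26)²]
  = √[100 + 64 + 676]
  = √840
  ≈ 28.98

28.98


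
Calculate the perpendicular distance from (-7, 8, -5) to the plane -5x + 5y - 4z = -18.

distance = |a·x₀ + b·y₀ + c·z₀ - d| / √(a² + b² + c²)
  = |(-5)·(-7) + 5·8 + (-4)·(-5) - (-18)| / √((-5)² + 5² + (-4)²)
  = |35 + 40 + 20 + 18| / √(25 + 25 + 16)
  = |113| / √66
  = 113 / 8.124
  ≈ 13.91

13.91


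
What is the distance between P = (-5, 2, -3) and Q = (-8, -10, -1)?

d = √[(x₂-x₁)² + (y₂-y₁)² + (z₂-z₁)²]
  = √[(-3)² + (-12)² + 2²]
  = √[9 + 144 + 4]
  = √157
  ≈ 12.53

12.53


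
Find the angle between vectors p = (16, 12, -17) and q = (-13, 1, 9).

p·q = 16·(-13) + 12·1 + (-17)·9 = -208 + 12 - 153 = -349
|p| = √(16² + 12² + (-17)²) = √689 ≈ 26.25
|q| = √((-13)² + 1² + 9²) = √251 ≈ 15.84
cos θ = (p·q)/(|p||q|) = -349/(26.25·15.84) ≈ -0.8392
θ = arccos(-0.8392) ≈ 147.1°

147.1°


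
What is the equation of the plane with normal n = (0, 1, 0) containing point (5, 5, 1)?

The plane through P with normal n = (a, b, c) satisfies n·(r - P) = 0,
i.e. ax + by + cz = a·x₀ + b·y₀ + c·z₀.
d = 0·5 + 1·5 + 0·1
  = 0 + 5 + 0
  = 5
Equation: y = 5

y = 5


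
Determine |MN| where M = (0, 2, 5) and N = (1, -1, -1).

d = √[(x₂-x₁)² + (y₂-y₁)² + (z₂-z₁)²]
  = √[1² + (-3)² + (-6)²]
  = √[1 + 9 + 36]
  = √46
  ≈ 6.782

6.782


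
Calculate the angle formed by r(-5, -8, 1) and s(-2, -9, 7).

r·s = (-5)·(-2) + (-8)·(-9) + 1·7 = 10 + 72 + 7 = 89
|r| = √((-5)² + (-8)² + 1²) = √90 ≈ 9.487
|s| = √((-2)² + (-9)² + 7²) = √134 ≈ 11.58
cos θ = (r·s)/(|r||s|) = 89/(9.487·11.58) ≈ 0.8104
θ = arccos(0.8104) ≈ 35.86°

35.86°


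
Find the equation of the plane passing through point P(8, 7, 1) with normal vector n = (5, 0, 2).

The plane through P with normal n = (a, b, c) satisfies n·(r - P) = 0,
i.e. ax + by + cz = a·x₀ + b·y₀ + c·z₀.
d = 5·8 + 0·7 + 2·1
  = 40 + 0 + 2
  = 42
Equation: 5x + 2z = 42

5x + 2z = 42


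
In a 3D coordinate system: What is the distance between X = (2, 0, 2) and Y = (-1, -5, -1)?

d = √[(x₂-x₁)² + (y₂-y₁)² + (z₂-z₁)²]
  = √[(-3)² + (-5)² + (-3)²]
  = √[9 + 25 + 9]
  = √43
  ≈ 6.557

6.557


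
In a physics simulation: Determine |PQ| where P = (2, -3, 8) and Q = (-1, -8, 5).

d = √[(x₂-x₁)² + (y₂-y₁)² + (z₂-z₁)²]
  = √[(-3)² + (-5)² + (-3)²]
  = √[9 + 25 + 9]
  = √43
  ≈ 6.557

6.557


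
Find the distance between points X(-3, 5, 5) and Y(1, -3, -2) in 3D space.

d = √[(x₂-x₁)² + (y₂-y₁)² + (z₂-z₁)²]
  = √[4² + (-8)² + (-7)²]
  = √[16 + 64 + 49]
  = √129
  ≈ 11.36

11.36


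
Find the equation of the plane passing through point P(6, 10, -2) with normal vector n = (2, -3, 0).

The plane through P with normal n = (a, b, c) satisfies n·(r - P) = 0,
i.e. ax + by + cz = a·x₀ + b·y₀ + c·z₀.
d = 2·6 + (-3)·10 + 0·(-2)
  = 12 - 30 + 0
  = -18
Equation: 2x - 3y = -18

2x - 3y = -18


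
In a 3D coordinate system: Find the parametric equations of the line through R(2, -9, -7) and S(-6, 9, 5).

Direction vector d = S - R = (-6 - 2, 9 + 9, 5 + 7) = (-8, 18, 12)
Parametric form r = R + t·d:
x = 2 - 8t, y = -9 + 18t, z = -7 + 12t

x = 2 - 8t, y = -9 + 18t, z = -7 + 12t


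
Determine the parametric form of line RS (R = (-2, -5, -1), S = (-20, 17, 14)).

Direction vector d = S - R = (-20 + 2, 17 + 5, 14 + 1) = (-18, 22, 15)
Parametric form r = R + t·d:
x = -2 - 18t, y = -5 + 22t, z = -1 + 15t

x = -2 - 18t, y = -5 + 22t, z = -1 + 15t


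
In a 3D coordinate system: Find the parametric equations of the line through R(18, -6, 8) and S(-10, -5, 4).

Direction vector d = S - R = (-10 - 18, -5 + 6, 4 - 8) = (-28, 1, -4)
Parametric form r = R + t·d:
x = 18 - 28t, y = -6 + t, z = 8 - 4t

x = 18 - 28t, y = -6 + t, z = 8 - 4t


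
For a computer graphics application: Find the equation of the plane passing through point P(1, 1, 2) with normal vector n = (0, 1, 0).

The plane through P with normal n = (a, b, c) satisfies n·(r - P) = 0,
i.e. ax + by + cz = a·x₀ + b·y₀ + c·z₀.
d = 0·1 + 1·1 + 0·2
  = 0 + 1 + 0
  = 1
Equation: y = 1

y = 1


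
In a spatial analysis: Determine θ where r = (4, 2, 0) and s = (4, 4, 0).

r·s = 4·4 + 2·4 + 0·0 = 16 + 8 + 0 = 24
|r| = √(4² + 2² + 0²) = √20 ≈ 4.472
|s| = √(4² + 4² + 0²) = √32 ≈ 5.657
cos θ = (r·s)/(|r||s|) = 24/(4.472·5.657) ≈ 0.9487
θ = arccos(0.9487) ≈ 18.43°

18.43°


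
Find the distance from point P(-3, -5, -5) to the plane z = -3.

distance = |a·x₀ + b·y₀ + c·z₀ - d| / √(a² + b² + c²)
  = |0·(-3) + 0·(-5) + 1·(-5) - (-3)| / √(0² + 0² + 1²)
  = |0 + 0 - 5 + 3| / √(0 + 0 + 1)
  = |-2| / √1
  = 2 / 1
  ≈ 2

2


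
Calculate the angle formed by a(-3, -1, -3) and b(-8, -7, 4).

a·b = (-3)·(-8) + (-1)·(-7) + (-3)·4 = 24 + 7 - 12 = 19
|a| = √((-3)² + (-1)² + (-3)²) = √19 ≈ 4.359
|b| = √((-8)² + (-7)² + 4²) = √129 ≈ 11.36
cos θ = (a·b)/(|a||b|) = 19/(4.359·11.36) ≈ 0.3838
θ = arccos(0.3838) ≈ 67.43°

67.43°


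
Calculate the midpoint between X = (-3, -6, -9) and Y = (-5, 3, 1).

M = ((x₁+x₂)/2, (y₁+y₂)/2, (z₁+z₂)/2)
  = ((-3 - 5)/2, (-6 + 3)/2, (-9 + 1)/2)
  = (-8/2, -3/2, -8/2)
  = (-4, -1.5, -4)

(-4, -1.5, -4)


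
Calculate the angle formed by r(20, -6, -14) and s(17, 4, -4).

r·s = 20·17 + (-6)·4 + (-14)·(-4) = 340 - 24 + 56 = 372
|r| = √(20² + (-6)² + (-14)²) = √632 ≈ 25.14
|s| = √(17² + 4² + (-4)²) = √321 ≈ 17.92
cos θ = (r·s)/(|r||s|) = 372/(25.14·17.92) ≈ 0.8259
θ = arccos(0.8259) ≈ 34.32°

34.32°


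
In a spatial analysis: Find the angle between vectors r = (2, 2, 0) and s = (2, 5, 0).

r·s = 2·2 + 2·5 + 0·0 = 4 + 10 + 0 = 14
|r| = √(2² + 2² + 0²) = √8 ≈ 2.828
|s| = √(2² + 5² + 0²) = √29 ≈ 5.385
cos θ = (r·s)/(|r||s|) = 14/(2.828·5.385) ≈ 0.9191
θ = arccos(0.9191) ≈ 23.2°

23.2°


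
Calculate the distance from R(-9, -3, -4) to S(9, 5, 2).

d = √[(x₂-x₁)² + (y₂-y₁)² + (z₂-z₁)²]
  = √[18² + 8² + 6²]
  = √[324 + 64 + 36]
  = √424
  ≈ 20.59

20.59


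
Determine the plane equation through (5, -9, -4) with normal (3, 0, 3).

The plane through P with normal n = (a, b, c) satisfies n·(r - P) = 0,
i.e. ax + by + cz = a·x₀ + b·y₀ + c·z₀.
d = 3·5 + 0·(-9) + 3·(-4)
  = 15 + 0 - 12
  = 3
Equation: 3x + 3z = 3

3x + 3z = 3


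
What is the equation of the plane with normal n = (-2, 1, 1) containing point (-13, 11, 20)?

The plane through P with normal n = (a, b, c) satisfies n·(r - P) = 0,
i.e. ax + by + cz = a·x₀ + b·y₀ + c·z₀.
d = (-2)·(-13) + 1·11 + 1·20
  = 26 + 11 + 20
  = 57
Equation: -2x + y + z = 57

-2x + y + z = 57


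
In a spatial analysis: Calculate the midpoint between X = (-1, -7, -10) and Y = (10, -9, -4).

M = ((x₁+x₂)/2, (y₁+y₂)/2, (z₁+z₂)/2)
  = ((-1 + 10)/2, (-7 - 9)/2, (-10 - 4)/2)
  = (9/2, -16/2, -14/2)
  = (4.5, -8, -7)

(4.5, -8, -7)


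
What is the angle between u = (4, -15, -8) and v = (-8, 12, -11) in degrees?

u·v = 4·(-8) + (-15)·12 + (-8)·(-11) = -32 - 180 + 88 = -124
|u| = √(4² + (-15)² + (-8)²) = √305 ≈ 17.46
|v| = √((-8)² + 12² + (-11)²) = √329 ≈ 18.14
cos θ = (u·v)/(|u||v|) = -124/(17.46·18.14) ≈ -0.3914
θ = arccos(-0.3914) ≈ 113°

113°


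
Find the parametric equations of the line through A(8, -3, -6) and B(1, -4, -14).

Direction vector d = B - A = (1 - 8, -4 + 3, -14 + 6) = (-7, -1, -8)
Parametric form r = A + t·d:
x = 8 - 7t, y = -3 - t, z = -6 - 8t

x = 8 - 7t, y = -3 - t, z = -6 - 8t


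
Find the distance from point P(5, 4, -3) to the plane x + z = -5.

distance = |a·x₀ + b·y₀ + c·z₀ - d| / √(a² + b² + c²)
  = |1·5 + 0·4 + 1·(-3) - (-5)| / √(1² + 0² + 1²)
  = |5 + 0 - 3 + 5| / √(1 + 0 + 1)
  = |7| / √2
  = 7 / 1.414
  ≈ 4.95

4.95


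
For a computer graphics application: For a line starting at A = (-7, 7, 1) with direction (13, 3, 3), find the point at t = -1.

P(t) = A + t·d
  = (-7 + 13·(-1), 7 + 3·(-1), 1 + 3·(-1))
  = (-7 - 13, 7 - 3, 1 - 3)
  = (-20, 4, -2)

(-20, 4, -2)


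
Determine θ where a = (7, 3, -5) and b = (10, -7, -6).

a·b = 7·10 + 3·(-7) + (-5)·(-6) = 70 - 21 + 30 = 79
|a| = √(7² + 3² + (-5)²) = √83 ≈ 9.11
|b| = √(10² + (-7)² + (-6)²) = √185 ≈ 13.6
cos θ = (a·b)/(|a||b|) = 79/(9.11·13.6) ≈ 0.6375
θ = arccos(0.6375) ≈ 50.39°

50.39°


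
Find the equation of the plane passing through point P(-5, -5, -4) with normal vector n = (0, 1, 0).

The plane through P with normal n = (a, b, c) satisfies n·(r - P) = 0,
i.e. ax + by + cz = a·x₀ + b·y₀ + c·z₀.
d = 0·(-5) + 1·(-5) + 0·(-4)
  = 0 - 5 + 0
  = -5
Equation: y = -5

y = -5
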